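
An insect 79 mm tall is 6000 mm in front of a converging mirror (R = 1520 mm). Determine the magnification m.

f = R/2 = 1520/2 = 760.0 mm.
1/d_i = 1/f − 1/d_o = 1/(760.0) − 1/(6000) = 0.001149, so d_i = 870.2 mm.
m = −d_i/d_o = −(870.2)/(6000) = -0.145.
The image is real, inverted and reduced, in front of the mirror.

m = -0.145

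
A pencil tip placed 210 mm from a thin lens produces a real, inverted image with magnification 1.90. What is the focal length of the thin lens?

f = 138 mm (converging)

m = −d_i/d_o ⇒ d_i = −m·d_o = −(-1.90)·(210) = 399.0 mm.
1/f = 1/d_o + 1/d_i = 1/(210) + 1/(399.0) = 0.007268, so f = 138 mm.
Since f is positive, the thin lens is converging.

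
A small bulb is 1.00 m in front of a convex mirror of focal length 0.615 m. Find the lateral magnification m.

m = +0.381

For a convex mirror, f = -0.615 m.
1/d_i = 1/f − 1/d_o = 1/(-0.6150) − 1/(1.00) = -2.626, so d_i = -0.3808 m.
m = −d_i/d_o = −(-0.3808)/(1.00) = +0.381.
The image is virtual, upright and reduced, behind the mirror.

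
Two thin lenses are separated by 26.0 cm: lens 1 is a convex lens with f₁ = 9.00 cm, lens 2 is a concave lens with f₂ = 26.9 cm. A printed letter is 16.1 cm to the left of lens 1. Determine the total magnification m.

m = -1.05

Lens 1: 1/d_i1 = 1/(9.00) − 1/(16.1) = 0.04900, so d_i1 = 20.41 cm; m₁ = −d_i1/d_o1 = -1.268.
d_o2 = 26.0 − (20.41) = 5.590 cm.
f₂ = −26.9 cm (diverging).
Lens 2: 1/d_i2 = 1/(-26.9) − 1/(5.590) = -0.2161, so d_i2 = -4.628 cm; m₂ = −d_i2/d_o2 = +0.8279.
m = m₁·m₂ = (-1.268)(+0.8279) = -1.05.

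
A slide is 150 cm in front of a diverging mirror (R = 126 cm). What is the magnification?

m = +0.296

f = R/2 = 126/2 = 63.00 cm; for a diverging mirror, f = -63.00 cm.
1/d_i = 1/f − 1/d_o = 1/(-63.00) − 1/(150) = -0.02254, so d_i = -44.37 cm.
m = −d_i/d_o = −(-44.37)/(150) = +0.296.
The image is virtual, upright and reduced, behind the mirror.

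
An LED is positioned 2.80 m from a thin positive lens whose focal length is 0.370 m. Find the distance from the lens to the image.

Thin-lens equation: 1/s_i = 1/f − 1/s_o = 1/(0.3700) − 1/(2.80) = 2.703 − 0.3571 = 2.346, so s_i = 0.426 m.
The image is real, inverted and reduced, on the far side of the lens.

0.426 m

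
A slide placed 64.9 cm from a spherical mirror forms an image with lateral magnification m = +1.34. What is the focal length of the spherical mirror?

m = −d_i/d_o ⇒ d_i = −m·d_o = −(+1.34)·(64.9) = -86.97 cm.
1/f = 1/d_o + 1/d_i = 1/(64.9) + 1/(-86.97) = 0.003910, so f = 256 cm.
Since f is positive, the spherical mirror is concave.

f = 256 cm (concave)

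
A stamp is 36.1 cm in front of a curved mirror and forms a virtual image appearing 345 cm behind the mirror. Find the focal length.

f = 40.3 cm (concave)

Virtual image ⇒ d_i = −345 cm.
1/f = 1/d_o + 1/d_i = 1/(36.1) + 1/(-345) = 0.02480, so f = 40.3 cm.
Since f is positive, the curved mirror is concave.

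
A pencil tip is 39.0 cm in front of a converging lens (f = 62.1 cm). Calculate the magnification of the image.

m = +2.69

1/d_i = 1/f − 1/d_o = 1/(62.10) − 1/(39.0) = -0.009538, so d_i = -104.8 cm.
m = −d_i/d_o = −(-104.8)/(39.0) = +2.69.
The image is virtual, upright and enlarged, on the same side as the object.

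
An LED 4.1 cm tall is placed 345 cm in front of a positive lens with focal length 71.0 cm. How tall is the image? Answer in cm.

1/d_i = 1/f − 1/d_o = 1/(71.00) − 1/(345) = 0.01119, so d_i = 89.40 cm.
m = −d_i/d_o = -0.2591.
|h_i| = |m|·h_o = 0.2591 × 4.1 = 1.06 cm. The image is real, inverted and reduced, on the far side of the lens.

1.06 cm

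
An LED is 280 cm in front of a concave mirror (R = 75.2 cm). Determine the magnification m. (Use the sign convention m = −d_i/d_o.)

f = R/2 = 75.2/2 = 37.60 cm.
1/d_i = 1/f − 1/d_o = 1/(37.60) − 1/(280) = 0.02302, so d_i = 43.43 cm.
m = −d_i/d_o = −(43.43)/(280) = -0.155.
The image is real, inverted and reduced, in front of the mirror.

m = -0.155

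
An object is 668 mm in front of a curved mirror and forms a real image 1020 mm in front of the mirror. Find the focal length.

Real image ⇒ d_i = +1020 mm.
1/f = 1/d_o + 1/d_i = 1/(668) + 1/(1020) = 0.002477, so f = 404 mm.
Since f is positive, the curved mirror is concave.

f = 404 mm (concave)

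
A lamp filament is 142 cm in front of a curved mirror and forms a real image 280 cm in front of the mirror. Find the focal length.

f = 94.2 cm (concave)

Real image ⇒ d_i = +280 cm.
1/f = 1/d_o + 1/d_i = 1/(142) + 1/(280) = 0.01061, so f = 94.2 cm.
Since f is positive, the curved mirror is concave.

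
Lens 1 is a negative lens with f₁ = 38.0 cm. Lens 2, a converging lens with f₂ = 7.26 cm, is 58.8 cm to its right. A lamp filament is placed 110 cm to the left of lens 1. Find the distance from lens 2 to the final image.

Lens 1 is diverging, so f₁ = −38.0 cm.
Lens 1: 1/d_i1 = 1/f₁ − 1/d_o1 = 1/(-38.0) − 1/(110) = -0.03541, so d_i1 = -28.24 cm.
The intermediate image is 28.24 cm to the left of lens 1 (virtual), which is 58.8 − (-28.24) = 87.04 cm to the left of lens 2, so d_o2 = +87.04 cm.
Lens 2: 1/d_i2 = 1/f₂ − 1/d_o2 = 1/(7.26) − 1/(87.04) = 0.1263, so d_i2 = 7.92 cm.
The final image is real, 7.92 cm to the right of lens 2 (overall magnification ≈ -0.023).

7.92 cm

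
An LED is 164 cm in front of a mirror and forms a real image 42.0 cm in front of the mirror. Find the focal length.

f = 33.4 cm (concave)

Real image ⇒ d_i = +42.0 cm.
1/f = 1/d_o + 1/d_i = 1/(164) + 1/(42.0) = 0.02991, so f = 33.4 cm.
Since f is positive, the mirror is concave.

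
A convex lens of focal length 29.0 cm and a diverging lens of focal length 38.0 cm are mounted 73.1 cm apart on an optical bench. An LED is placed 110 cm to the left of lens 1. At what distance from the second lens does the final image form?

17.9 cm

Lens 1: 1/d_i1 = 1/f₁ − 1/d_o1 = 1/(29.0) − 1/(110) = 0.02539, so d_i1 = 39.38 cm.
The intermediate image is 39.38 cm to the right of lens 1, which is 73.1 − (39.38) = 33.72 cm to the left of lens 2, so d_o2 = +33.72 cm.
Lens 2 is diverging, so f₂ = −38.0 cm.
Lens 2: 1/d_i2 = 1/f₂ − 1/d_o2 = 1/(-38.0) − 1/(33.72) = -0.05597, so d_i2 = -17.9 cm.
The final image is virtual, 17.9 cm to the left of lens 2 (overall magnification ≈ -0.19).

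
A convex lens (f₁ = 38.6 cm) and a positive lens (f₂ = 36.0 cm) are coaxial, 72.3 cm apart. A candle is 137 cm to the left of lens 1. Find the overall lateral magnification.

m = -0.810

Lens 1: 1/d_i1 = 1/(38.6) − 1/(137) = 0.01861, so d_i1 = 53.74 cm; m₁ = −d_i1/d_o1 = -0.3923.
d_o2 = 72.3 − (53.74) = 18.56 cm.
Lens 2: 1/d_i2 = 1/(36.0) − 1/(18.56) = -0.02610, so d_i2 = -38.31 cm; m₂ = −d_i2/d_o2 = +2.064.
m = m₁·m₂ = (-0.3923)(+2.064) = -0.810.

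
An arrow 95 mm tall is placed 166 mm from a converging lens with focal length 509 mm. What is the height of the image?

141 mm

1/d_i = 1/f − 1/d_o = 1/(509.0) − 1/(166) = -0.004059, so d_i = -246.3 mm.
m = −d_i/d_o = +1.484.
|h_i| = |m|·h_o = 1.484 × 95 = 141 mm. The image is virtual, upright and enlarged, on the same side as the object.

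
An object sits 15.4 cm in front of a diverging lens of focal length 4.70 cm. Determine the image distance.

3.60 cm

For a diverging lens, f = -4.70 cm.
Thin-lens equation: 1/d_i = 1/f − 1/d_o = 1/(-4.700) − 1/(15.4) = -0.2128 − 0.06494 = -0.2777, so d_i = -3.60 cm.
The image is virtual, upright and reduced, on the same side as the object.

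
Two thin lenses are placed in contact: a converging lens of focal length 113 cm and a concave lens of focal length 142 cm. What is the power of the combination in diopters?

P₁ = 1/f₁ = 1/(1.13 m) = +0.8850 D; P₂ = 1/f₂ = 1/(-1.42 m) = -0.7042 D.
For thin lenses in contact, P = P₁ + P₂ = (+0.8850) + (-0.7042) = +0.181 D.

P = +0.181 D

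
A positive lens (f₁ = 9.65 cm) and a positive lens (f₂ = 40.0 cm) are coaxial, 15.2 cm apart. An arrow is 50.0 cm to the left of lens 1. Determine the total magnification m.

Lens 1: 1/d_i1 = 1/(9.65) − 1/(50.0) = 0.08363, so d_i1 = 11.96 cm; m₁ = −d_i1/d_o1 = -0.2392.
d_o2 = 15.2 − (11.96) = 3.240 cm.
Lens 2: 1/d_i2 = 1/(40.0) − 1/(3.240) = -0.2836, so d_i2 = -3.526 cm; m₂ = −d_i2/d_o2 = +1.088.
m = m₁·m₂ = (-0.2392)(+1.088) = -0.260.

m = -0.260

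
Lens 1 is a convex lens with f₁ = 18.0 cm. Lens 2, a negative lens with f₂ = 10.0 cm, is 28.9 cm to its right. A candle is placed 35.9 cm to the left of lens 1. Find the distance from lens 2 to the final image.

25.7 cm

Lens 1: 1/d_i1 = 1/f₁ − 1/d_o1 = 1/(18.0) − 1/(35.9) = 0.02770, so d_i1 = 36.10 cm.
The intermediate image is 36.10 cm to the right of lens 1, which lies 7.200 cm to the right of lens 2 — a virtual object — so d_o2 = −7.200 cm.
Lens 2 is diverging, so f₂ = −10.0 cm.
Lens 2: 1/d_i2 = 1/f₂ − 1/d_o2 = 1/(-10.0) − 1/(-7.200) = 0.03889, so d_i2 = 25.7 cm.
The final image is real, 25.7 cm to the right of lens 2 (overall magnification ≈ -3.6).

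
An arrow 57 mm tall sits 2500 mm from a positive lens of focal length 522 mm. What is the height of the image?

15.0 mm

1/d_i = 1/f − 1/d_o = 1/(522.0) − 1/(2500) = 0.001516, so d_i = 659.8 mm.
m = −d_i/d_o = -0.2639.
|h_i| = |m|·h_o = 0.2639 × 57 = 15.0 mm. The image is real, inverted and reduced, on the far side of the lens.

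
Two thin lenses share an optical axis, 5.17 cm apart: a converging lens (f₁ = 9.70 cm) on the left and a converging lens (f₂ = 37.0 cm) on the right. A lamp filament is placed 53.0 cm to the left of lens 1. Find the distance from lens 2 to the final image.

Lens 1: 1/d_i1 = 1/f₁ − 1/d_o1 = 1/(9.70) − 1/(53.0) = 0.08422, so d_i1 = 11.87 cm.
The intermediate image is 11.87 cm to the right of lens 1, which lies 6.700 cm to the right of lens 2 — a virtual object — so d_o2 = −6.700 cm.
Lens 2: 1/d_i2 = 1/f₂ − 1/d_o2 = 1/(37.0) − 1/(-6.700) = 0.1763, so d_i2 = 5.67 cm.
The final image is real, 5.67 cm to the right of lens 2 (overall magnification ≈ -0.19).

5.67 cm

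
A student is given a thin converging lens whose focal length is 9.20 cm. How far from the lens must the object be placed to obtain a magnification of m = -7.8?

m = −d_i/d_o ⇒ d_i = −m·d_o.
1/f = 1/d_o + 1/d_i = 1/d_o − 1/(m·d_o) = (1 − 1/m)/d_o, so d_o = f(1 − 1/m) = (9.200)(1 − 1/(-7.8)) = 10.4 cm.

10.4 cm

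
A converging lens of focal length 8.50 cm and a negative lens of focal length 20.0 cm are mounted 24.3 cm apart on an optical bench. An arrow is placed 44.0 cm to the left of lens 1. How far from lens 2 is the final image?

Lens 1: 1/d_i1 = 1/f₁ − 1/d_o1 = 1/(8.50) − 1/(44.0) = 0.09492, so d_i1 = 10.54 cm.
The intermediate image is 10.54 cm to the right of lens 1, which is 24.3 − (10.54) = 13.76 cm to the left of lens 2, so d_o2 = +13.76 cm.
Lens 2 is diverging, so f₂ = −20.0 cm.
Lens 2: 1/d_i2 = 1/f₂ − 1/d_o2 = 1/(-20.0) − 1/(13.76) = -0.1227, so d_i2 = -8.15 cm.
The final image is virtual, 8.15 cm to the left of lens 2 (overall magnification ≈ -0.14).

8.15 cm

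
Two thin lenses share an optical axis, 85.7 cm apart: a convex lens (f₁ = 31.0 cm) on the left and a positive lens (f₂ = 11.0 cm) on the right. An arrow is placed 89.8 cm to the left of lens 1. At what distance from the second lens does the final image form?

15.4 cm

Lens 1: 1/d_i1 = 1/f₁ − 1/d_o1 = 1/(31.0) − 1/(89.8) = 0.02112, so d_i1 = 47.34 cm.
The intermediate image is 47.34 cm to the right of lens 1, which is 85.7 − (47.34) = 38.36 cm to the left of lens 2, so d_o2 = +38.36 cm.
Lens 2: 1/d_i2 = 1/f₂ − 1/d_o2 = 1/(11.0) − 1/(38.36) = 0.06484, so d_i2 = 15.4 cm.
The final image is real, 15.4 cm to the right of lens 2 (overall magnification ≈ 0.21).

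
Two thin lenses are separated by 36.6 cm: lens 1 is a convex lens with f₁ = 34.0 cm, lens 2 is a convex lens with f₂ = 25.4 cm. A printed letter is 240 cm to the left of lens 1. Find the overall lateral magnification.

m = -0.148

Lens 1: 1/d_i1 = 1/(34.0) − 1/(240) = 0.02525, so d_i1 = 39.61 cm; m₁ = −d_i1/d_o1 = -0.1650.
d_o2 = 36.6 − (39.61) = -3.010 cm (virtual object).
Lens 2: 1/d_i2 = 1/(25.4) − 1/(-3.010) = 0.3716, so d_i2 = 2.691 cm; m₂ = −d_i2/d_o2 = +0.8941.
m = m₁·m₂ = (-0.1650)(+0.8941) = -0.148.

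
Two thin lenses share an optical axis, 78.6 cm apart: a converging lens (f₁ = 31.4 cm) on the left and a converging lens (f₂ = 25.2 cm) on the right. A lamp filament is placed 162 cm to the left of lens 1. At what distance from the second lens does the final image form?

69.1 cm

Lens 1: 1/d_i1 = 1/f₁ − 1/d_o1 = 1/(31.4) − 1/(162) = 0.02567, so d_i1 = 38.95 cm.
The intermediate image is 38.95 cm to the right of lens 1, which is 78.6 − (38.95) = 39.65 cm to the left of lens 2, so d_o2 = +39.65 cm.
Lens 2: 1/d_i2 = 1/f₂ − 1/d_o2 = 1/(25.2) − 1/(39.65) = 0.01446, so d_i2 = 69.1 cm.
The final image is real, 69.1 cm to the right of lens 2 (overall magnification ≈ 0.42).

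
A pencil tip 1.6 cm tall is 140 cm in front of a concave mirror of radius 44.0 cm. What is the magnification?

f = R/2 = 44.0/2 = 22.00 cm.
1/d_i = 1/f − 1/d_o = 1/(22.00) − 1/(140) = 0.03831, so d_i = 26.10 cm.
m = −d_i/d_o = −(26.10)/(140) = -0.186.
The image is real, inverted and reduced, in front of the mirror.

m = -0.186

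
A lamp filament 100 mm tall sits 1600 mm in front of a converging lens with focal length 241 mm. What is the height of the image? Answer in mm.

1/d_i = 1/f − 1/d_o = 1/(241.0) − 1/(1600) = 0.003524, so d_i = 283.7 mm.
m = −d_i/d_o = -0.1773.
|h_i| = |m|·h_o = 0.1773 × 100 = 17.7 mm. The image is real, inverted and reduced, on the far side of the lens.

17.7 mm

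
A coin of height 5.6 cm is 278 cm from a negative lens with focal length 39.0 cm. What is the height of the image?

0.689 cm

For a negative lens, f = -39.0 cm.
1/d_i = 1/f − 1/d_o = 1/(-39.00) − 1/(278) = -0.02924, so d_i = -34.20 cm.
m = −d_i/d_o = +0.1230.
|h_i| = |m|·h_o = 0.1230 × 5.6 = 0.689 cm. The image is virtual, upright and reduced, on the same side as the object.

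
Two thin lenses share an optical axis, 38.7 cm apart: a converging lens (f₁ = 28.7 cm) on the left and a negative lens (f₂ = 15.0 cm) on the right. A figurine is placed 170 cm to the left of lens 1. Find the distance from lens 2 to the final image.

Lens 1: 1/d_i1 = 1/f₁ − 1/d_o1 = 1/(28.7) − 1/(170) = 0.02896, so d_i1 = 34.53 cm.
The intermediate image is 34.53 cm to the right of lens 1, which is 38.7 − (34.53) = 4.170 cm to the left of lens 2, so d_o2 = +4.170 cm.
Lens 2 is diverging, so f₂ = −15.0 cm.
Lens 2: 1/d_i2 = 1/f₂ − 1/d_o2 = 1/(-15.0) − 1/(4.170) = -0.3065, so d_i2 = -3.26 cm.
The final image is virtual, 3.26 cm to the left of lens 2 (overall magnification ≈ -0.16).

3.26 cm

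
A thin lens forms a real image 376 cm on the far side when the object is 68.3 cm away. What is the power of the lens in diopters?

d_i = +376 cm.
1/f = 1/d_o + 1/d_i = 1/(68.3) + 1/(376) = 0.01730 cm⁻¹.
f = 57.80 cm = 0.5780 m, so P = 1/f = +1.73 D.

P = +1.73 D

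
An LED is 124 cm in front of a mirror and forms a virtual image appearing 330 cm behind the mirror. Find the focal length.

f = 199 cm (concave)

Virtual image ⇒ d_i = −330 cm.
1/f = 1/d_o + 1/d_i = 1/(124) + 1/(-330) = 0.005034, so f = 199 cm.
Since f is positive, the mirror is concave.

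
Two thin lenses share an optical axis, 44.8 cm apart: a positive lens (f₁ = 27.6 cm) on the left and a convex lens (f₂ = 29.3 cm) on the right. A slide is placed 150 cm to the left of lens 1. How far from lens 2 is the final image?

Lens 1: 1/d_i1 = 1/f₁ − 1/d_o1 = 1/(27.6) − 1/(150) = 0.02957, so d_i1 = 33.82 cm.
The intermediate image is 33.82 cm to the right of lens 1, which is 44.8 − (33.82) = 10.98 cm to the left of lens 2, so d_o2 = +10.98 cm.
Lens 2: 1/d_i2 = 1/f₂ − 1/d_o2 = 1/(29.3) − 1/(10.98) = -0.05694, so d_i2 = -17.6 cm.
The final image is virtual, 17.6 cm to the left of lens 2 (overall magnification ≈ -0.36).

17.6 cm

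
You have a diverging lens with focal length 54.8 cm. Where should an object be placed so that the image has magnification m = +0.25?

For a diverging lens, f = -54.8 cm.
m = −d_i/d_o ⇒ d_i = −m·d_o.
1/f = 1/d_o + 1/d_i = 1/d_o − 1/(m·d_o) = (1 − 1/m)/d_o, so d_o = f(1 − 1/m) = (-54.80)(1 − 1/(+0.25)) = 164 cm.

164 cm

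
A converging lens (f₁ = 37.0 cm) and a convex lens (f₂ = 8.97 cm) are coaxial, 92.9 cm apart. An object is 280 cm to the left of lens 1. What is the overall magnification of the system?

Lens 1: 1/d_i1 = 1/(37.0) − 1/(280) = 0.02346, so d_i1 = 42.63 cm; m₁ = −d_i1/d_o1 = -0.1522.
d_o2 = 92.9 − (42.63) = 50.27 cm.
Lens 2: 1/d_i2 = 1/(8.97) − 1/(50.27) = 0.09159, so d_i2 = 10.92 cm; m₂ = −d_i2/d_o2 = -0.2172.
m = m₁·m₂ = (-0.1522)(-0.2172) = +0.0331.

m = +0.0331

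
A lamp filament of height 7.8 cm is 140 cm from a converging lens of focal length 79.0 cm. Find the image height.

1/d_i = 1/f − 1/d_o = 1/(79.00) − 1/(140) = 0.005515, so d_i = 181.3 cm.
m = −d_i/d_o = -1.295.
|h_i| = |m|·h_o = 1.295 × 7.8 = 10.1 cm. The image is real, inverted and enlarged, on the far side of the lens.

10.1 cm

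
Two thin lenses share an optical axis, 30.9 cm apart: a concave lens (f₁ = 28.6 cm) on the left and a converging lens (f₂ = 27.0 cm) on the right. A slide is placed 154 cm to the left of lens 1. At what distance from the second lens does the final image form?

Lens 1 is diverging, so f₁ = −28.6 cm.
Lens 1: 1/d_i1 = 1/f₁ − 1/d_o1 = 1/(-28.6) − 1/(154) = -0.04146, so d_i1 = -24.12 cm.
The intermediate image is 24.12 cm to the left of lens 1 (virtual), which is 30.9 − (-24.12) = 55.02 cm to the left of lens 2, so d_o2 = +55.02 cm.
Lens 2: 1/d_i2 = 1/f₂ − 1/d_o2 = 1/(27.0) − 1/(55.02) = 0.01886, so d_i2 = 53.0 cm.
The final image is real, 53.0 cm to the right of lens 2 (overall magnification ≈ -0.15).

53.0 cm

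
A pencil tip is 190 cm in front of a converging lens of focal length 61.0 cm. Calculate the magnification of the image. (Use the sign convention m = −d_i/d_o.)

1/d_i = 1/f − 1/d_o = 1/(61.00) − 1/(190) = 0.01113, so d_i = 89.84 cm.
m = −d_i/d_o = −(89.84)/(190) = -0.473.
The image is real, inverted and reduced, on the far side of the lens.

m = -0.473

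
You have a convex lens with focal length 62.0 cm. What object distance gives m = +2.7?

39.0 cm

m = −d_i/d_o ⇒ d_i = −m·d_o.
1/f = 1/d_o + 1/d_i = 1/d_o − 1/(m·d_o) = (1 − 1/m)/d_o, so d_o = f(1 − 1/m) = (62.00)(1 − 1/(+2.7)) = 39.0 cm.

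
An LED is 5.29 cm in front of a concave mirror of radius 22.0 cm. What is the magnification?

m = +1.93

f = R/2 = 22.0/2 = 11.00 cm.
1/d_i = 1/f − 1/d_o = 1/(11.00) − 1/(5.29) = -0.09813, so d_i = -10.19 cm.
m = −d_i/d_o = −(-10.19)/(5.29) = +1.93.
The image is virtual, upright and enlarged, behind the mirror.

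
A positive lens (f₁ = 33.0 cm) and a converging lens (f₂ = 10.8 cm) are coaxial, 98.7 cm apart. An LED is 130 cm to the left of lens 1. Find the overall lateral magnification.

m = +0.0841

Lens 1: 1/d_i1 = 1/(33.0) − 1/(130) = 0.02261, so d_i1 = 44.23 cm; m₁ = −d_i1/d_o1 = -0.3402.
d_o2 = 98.7 − (44.23) = 54.47 cm.
Lens 2: 1/d_i2 = 1/(10.8) − 1/(54.47) = 0.07423, so d_i2 = 13.47 cm; m₂ = −d_i2/d_o2 = -0.2473.
m = m₁·m₂ = (-0.3402)(-0.2473) = +0.0841.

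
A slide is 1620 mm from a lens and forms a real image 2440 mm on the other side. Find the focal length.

f = 974 mm (converging)

Real image ⇒ d_i = +2440 mm.
1/f = 1/d_o + 1/d_i = 1/(1620) + 1/(2440) = 0.001027, so f = 974 mm.
Since f is positive, the lens is converging.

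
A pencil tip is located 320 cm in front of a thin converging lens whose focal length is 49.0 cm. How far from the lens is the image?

57.9 cm

Lens equation: 1/s_i = 1/f − 1/s_o = 1/(49.00) − 1/(320) = 0.02041 − 0.003125 = 0.01728, so s_i = 57.9 cm.
The image is real, inverted and reduced, on the far side of the lens.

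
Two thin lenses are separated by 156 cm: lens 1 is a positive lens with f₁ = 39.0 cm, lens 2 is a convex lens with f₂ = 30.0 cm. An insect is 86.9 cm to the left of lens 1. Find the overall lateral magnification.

Lens 1: 1/d_i1 = 1/(39.0) − 1/(86.9) = 0.01413, so d_i1 = 70.75 cm; m₁ = −d_i1/d_o1 = -0.8142.
d_o2 = 156 − (70.75) = 85.25 cm.
Lens 2: 1/d_i2 = 1/(30.0) − 1/(85.25) = 0.02160, so d_i2 = 46.29 cm; m₂ = −d_i2/d_o2 = -0.5430.
m = m₁·m₂ = (-0.8142)(-0.5430) = +0.442.

m = +0.442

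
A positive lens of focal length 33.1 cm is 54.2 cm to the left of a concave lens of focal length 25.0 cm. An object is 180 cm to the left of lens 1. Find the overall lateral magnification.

m = -0.146

Lens 1: 1/d_i1 = 1/(33.1) − 1/(180) = 0.02466, so d_i1 = 40.56 cm; m₁ = −d_i1/d_o1 = -0.2253.
d_o2 = 54.2 − (40.56) = 13.64 cm.
f₂ = −25.0 cm (diverging).
Lens 2: 1/d_i2 = 1/(-25.0) − 1/(13.64) = -0.1133, so d_i2 = -8.825 cm; m₂ = −d_i2/d_o2 = +0.6470.
m = m₁·m₂ = (-0.2253)(+0.6470) = -0.146.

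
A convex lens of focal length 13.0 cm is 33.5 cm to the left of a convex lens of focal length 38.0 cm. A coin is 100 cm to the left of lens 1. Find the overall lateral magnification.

m = -0.292

Lens 1: 1/d_i1 = 1/(13.0) − 1/(100) = 0.06692, so d_i1 = 14.94 cm; m₁ = −d_i1/d_o1 = -0.1494.
d_o2 = 33.5 − (14.94) = 18.56 cm.
Lens 2: 1/d_i2 = 1/(38.0) − 1/(18.56) = -0.02756, so d_i2 = -36.28 cm; m₂ = −d_i2/d_o2 = +1.955.
m = m₁·m₂ = (-0.1494)(+1.955) = -0.292.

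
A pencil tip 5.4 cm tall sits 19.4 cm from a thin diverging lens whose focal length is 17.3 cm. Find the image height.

For a diverging lens, f = -17.3 cm.
1/d_i = 1/f − 1/d_o = 1/(-17.30) − 1/(19.4) = -0.1093, so d_i = -9.145 cm.
m = −d_i/d_o = +0.4714.
|h_i| = |m|·h_o = 0.4714 × 5.4 = 2.55 cm. The image is virtual, upright and reduced, on the same side as the object.

2.55 cm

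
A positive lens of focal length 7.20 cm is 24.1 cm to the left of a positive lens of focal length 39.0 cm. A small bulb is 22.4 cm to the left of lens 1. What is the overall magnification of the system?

m = -0.724

Lens 1: 1/d_i1 = 1/(7.20) − 1/(22.4) = 0.09425, so d_i1 = 10.61 cm; m₁ = −d_i1/d_o1 = -0.4737.
d_o2 = 24.1 − (10.61) = 13.49 cm.
Lens 2: 1/d_i2 = 1/(39.0) − 1/(13.49) = -0.04849, so d_i2 = -20.62 cm; m₂ = −d_i2/d_o2 = +1.529.
m = m₁·m₂ = (-0.4737)(+1.529) = -0.724.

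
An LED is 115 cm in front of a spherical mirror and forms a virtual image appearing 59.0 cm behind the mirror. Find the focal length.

f = -121 cm (convex)

Virtual image ⇒ d_i = −59.0 cm.
1/f = 1/d_o + 1/d_i = 1/(115) + 1/(-59.0) = -0.008254, so f = -121 cm.
Since f is negative, the spherical mirror is convex.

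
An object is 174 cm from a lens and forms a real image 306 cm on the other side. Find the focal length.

f = 111 cm (converging)

Real image ⇒ d_i = +306 cm.
1/f = 1/d_o + 1/d_i = 1/(174) + 1/(306) = 0.009015, so f = 111 cm.
Since f is positive, the lens is converging.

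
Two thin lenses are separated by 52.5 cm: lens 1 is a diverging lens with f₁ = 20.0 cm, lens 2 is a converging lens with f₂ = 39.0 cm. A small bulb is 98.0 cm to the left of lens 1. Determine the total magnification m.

f₁ = −20.0 cm (diverging).
Lens 1: 1/d_i1 = 1/(-20.0) − 1/(98.0) = -0.06020, so d_i1 = -16.61 cm; m₁ = −d_i1/d_o1 = +0.1695.
d_o2 = 52.5 − (-16.61) = 69.11 cm.
Lens 2: 1/d_i2 = 1/(39.0) − 1/(69.11) = 0.01117, so d_i2 = 89.51 cm; m₂ = −d_i2/d_o2 = -1.295.
m = m₁·m₂ = (+0.1695)(-1.295) = -0.220.

m = -0.220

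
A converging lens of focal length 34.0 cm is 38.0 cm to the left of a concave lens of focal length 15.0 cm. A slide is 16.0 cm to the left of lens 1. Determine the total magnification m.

m = +0.340

Lens 1: 1/d_i1 = 1/(34.0) − 1/(16.0) = -0.03309, so d_i1 = -30.22 cm; m₁ = −d_i1/d_o1 = +1.889.
d_o2 = 38.0 − (-30.22) = 68.22 cm.
f₂ = −15.0 cm (diverging).
Lens 2: 1/d_i2 = 1/(-15.0) − 1/(68.22) = -0.08133, so d_i2 = -12.30 cm; m₂ = −d_i2/d_o2 = +0.1802.
m = m₁·m₂ = (+1.889)(+0.1802) = +0.340.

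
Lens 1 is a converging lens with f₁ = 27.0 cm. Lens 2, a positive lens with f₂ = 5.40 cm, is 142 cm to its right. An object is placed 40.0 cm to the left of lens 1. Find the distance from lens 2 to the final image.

Lens 1: 1/d_i1 = 1/f₁ − 1/d_o1 = 1/(27.0) − 1/(40.0) = 0.01204, so d_i1 = 83.08 cm.
The intermediate image is 83.08 cm to the right of lens 1, which is 142 − (83.08) = 58.92 cm to the left of lens 2, so d_o2 = +58.92 cm.
Lens 2: 1/d_i2 = 1/f₂ − 1/d_o2 = 1/(5.40) − 1/(58.92) = 0.1682, so d_i2 = 5.94 cm.
The final image is real, 5.94 cm to the right of lens 2 (overall magnification ≈ 0.21).

5.94 cm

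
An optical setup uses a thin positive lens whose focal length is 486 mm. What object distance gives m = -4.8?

m = −d_i/d_o ⇒ d_i = −m·d_o.
1/f = 1/d_o + 1/d_i = 1/d_o − 1/(m·d_o) = (1 − 1/m)/d_o, so d_o = f(1 − 1/m) = (486.0)(1 − 1/(-4.8)) = 587 mm.

587 mm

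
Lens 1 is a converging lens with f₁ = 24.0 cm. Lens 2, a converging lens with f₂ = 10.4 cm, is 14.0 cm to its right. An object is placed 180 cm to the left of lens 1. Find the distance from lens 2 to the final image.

Lens 1: 1/d_i1 = 1/f₁ − 1/d_o1 = 1/(24.0) − 1/(180) = 0.03611, so d_i1 = 27.69 cm.
The intermediate image is 27.69 cm to the right of lens 1, which lies 13.69 cm to the right of lens 2 — a virtual object — so d_o2 = −13.69 cm.
Lens 2: 1/d_i2 = 1/f₂ − 1/d_o2 = 1/(10.4) − 1/(-13.69) = 0.1692, so d_i2 = 5.91 cm.
The final image is real, 5.91 cm to the right of lens 2 (overall magnification ≈ -0.066).

5.91 cm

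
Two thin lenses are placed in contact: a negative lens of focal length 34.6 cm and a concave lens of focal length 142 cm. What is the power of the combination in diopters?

P = -3.59 D

P₁ = 1/f₁ = 1/(-0.346 m) = -2.890 D; P₂ = 1/f₂ = 1/(-1.42 m) = -0.7042 D.
For thin lenses in contact, P = P₁ + P₂ = (-2.890) + (-0.7042) = -3.59 D.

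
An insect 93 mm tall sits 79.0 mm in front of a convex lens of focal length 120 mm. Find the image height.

1/d_i = 1/f − 1/d_o = 1/(120.0) − 1/(79.0) = -0.004325, so d_i = -231.2 mm.
m = −d_i/d_o = +2.927.
|h_i| = |m|·h_o = 2.927 × 93 = 272 mm. The image is virtual, upright and enlarged, on the same side as the object.

272 mm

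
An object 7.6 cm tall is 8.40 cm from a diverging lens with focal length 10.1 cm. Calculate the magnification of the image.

m = +0.546

For a diverging lens, f = -10.1 cm.
1/d_i = 1/f − 1/d_o = 1/(-10.10) − 1/(8.40) = -0.2181, so d_i = -4.586 cm.
m = −d_i/d_o = −(-4.586)/(8.40) = +0.546.
The image is virtual, upright and reduced, on the same side as the object.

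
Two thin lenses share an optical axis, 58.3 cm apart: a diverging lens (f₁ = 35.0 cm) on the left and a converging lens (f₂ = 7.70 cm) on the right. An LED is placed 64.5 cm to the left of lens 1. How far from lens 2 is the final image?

8.51 cm

Lens 1 is diverging, so f₁ = −35.0 cm.
Lens 1: 1/d_i1 = 1/f₁ − 1/d_o1 = 1/(-35.0) − 1/(64.5) = -0.04408, so d_i1 = -22.69 cm.
The intermediate image is 22.69 cm to the left of lens 1 (virtual), which is 58.3 − (-22.69) = 80.99 cm to the left of lens 2, so d_o2 = +80.99 cm.
Lens 2: 1/d_i2 = 1/f₂ − 1/d_o2 = 1/(7.70) − 1/(80.99) = 0.1175, so d_i2 = 8.51 cm.
The final image is real, 8.51 cm to the right of lens 2 (overall magnification ≈ -0.037).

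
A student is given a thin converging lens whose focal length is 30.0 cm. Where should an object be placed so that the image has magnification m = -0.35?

116 cm

m = −d_i/d_o ⇒ d_i = −m·d_o.
1/f = 1/d_o + 1/d_i = 1/d_o − 1/(m·d_o) = (1 − 1/m)/d_o, so d_o = f(1 − 1/m) = (30.00)(1 − 1/(-0.35)) = 116 cm.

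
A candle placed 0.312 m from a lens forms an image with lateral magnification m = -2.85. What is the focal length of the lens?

m = −d_i/d_o ⇒ d_i = −m·d_o = −(-2.85)·(0.312) = 0.8892 m.
1/f = 1/d_o + 1/d_i = 1/(0.312) + 1/(0.8892) = 4.330, so f = 0.231 m.
Since f is positive, the lens is converging.

f = 0.231 m (converging)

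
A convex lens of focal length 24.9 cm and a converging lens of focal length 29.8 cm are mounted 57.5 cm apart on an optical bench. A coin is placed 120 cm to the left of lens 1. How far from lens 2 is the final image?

209 cm

Lens 1: 1/d_i1 = 1/f₁ − 1/d_o1 = 1/(24.9) − 1/(120) = 0.03183, so d_i1 = 31.42 cm.
The intermediate image is 31.42 cm to the right of lens 1, which is 57.5 − (31.42) = 26.08 cm to the left of lens 2, so d_o2 = +26.08 cm.
Lens 2: 1/d_i2 = 1/f₂ − 1/d_o2 = 1/(29.8) − 1/(26.08) = -0.004787, so d_i2 = -209 cm.
The final image is virtual, 209 cm to the left of lens 2 (overall magnification ≈ -2.1).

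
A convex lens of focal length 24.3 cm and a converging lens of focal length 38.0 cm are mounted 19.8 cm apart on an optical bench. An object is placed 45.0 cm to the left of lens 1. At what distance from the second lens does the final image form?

Lens 1: 1/d_i1 = 1/f₁ − 1/d_o1 = 1/(24.3) − 1/(45.0) = 0.01893, so d_i1 = 52.83 cm.
The intermediate image is 52.83 cm to the right of lens 1, which lies 33.03 cm to the right of lens 2 — a virtual object — so d_o2 = −33.03 cm.
Lens 2: 1/d_i2 = 1/f₂ − 1/d_o2 = 1/(38.0) − 1/(-33.03) = 0.05659, so d_i2 = 17.7 cm.
The final image is real, 17.7 cm to the right of lens 2 (overall magnification ≈ -0.63).

17.7 cm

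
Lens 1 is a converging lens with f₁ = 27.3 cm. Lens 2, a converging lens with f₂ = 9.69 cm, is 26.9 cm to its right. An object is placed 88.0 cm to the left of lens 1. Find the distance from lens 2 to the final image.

5.49 cm

Lens 1: 1/d_i1 = 1/f₁ − 1/d_o1 = 1/(27.3) − 1/(88.0) = 0.02527, so d_i1 = 39.58 cm.
The intermediate image is 39.58 cm to the right of lens 1, which lies 12.68 cm to the right of lens 2 — a virtual object — so d_o2 = −12.68 cm.
Lens 2: 1/d_i2 = 1/f₂ − 1/d_o2 = 1/(9.69) − 1/(-12.68) = 0.1821, so d_i2 = 5.49 cm.
The final image is real, 5.49 cm to the right of lens 2 (overall magnification ≈ -0.19).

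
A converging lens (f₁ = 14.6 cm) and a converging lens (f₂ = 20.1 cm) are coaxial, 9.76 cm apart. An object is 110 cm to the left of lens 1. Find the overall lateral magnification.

m = -0.113

Lens 1: 1/d_i1 = 1/(14.6) − 1/(110) = 0.05940, so d_i1 = 16.83 cm; m₁ = −d_i1/d_o1 = -0.1530.
d_o2 = 9.76 − (16.83) = -7.070 cm (virtual object).
Lens 2: 1/d_i2 = 1/(20.1) − 1/(-7.070) = 0.1912, so d_i2 = 5.230 cm; m₂ = −d_i2/d_o2 = +0.7398.
m = m₁·m₂ = (-0.1530)(+0.7398) = -0.113.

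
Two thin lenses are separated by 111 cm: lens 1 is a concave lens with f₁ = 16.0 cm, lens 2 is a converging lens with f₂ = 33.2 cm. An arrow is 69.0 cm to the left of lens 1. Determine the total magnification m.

m = -0.0688

f₁ = −16.0 cm (diverging).
Lens 1: 1/d_i1 = 1/(-16.0) − 1/(69.0) = -0.07699, so d_i1 = -12.99 cm; m₁ = −d_i1/d_o1 = +0.1883.
d_o2 = 111 − (-12.99) = 124.0 cm.
Lens 2: 1/d_i2 = 1/(33.2) − 1/(124.0) = 0.02206, so d_i2 = 45.34 cm; m₂ = −d_i2/d_o2 = -0.3656.
m = m₁·m₂ = (+0.1883)(-0.3656) = -0.0688.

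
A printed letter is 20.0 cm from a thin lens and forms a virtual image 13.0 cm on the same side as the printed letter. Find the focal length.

f = -37.1 cm (diverging)

Virtual image ⇒ d_i = −13.0 cm.
1/f = 1/d_o + 1/d_i = 1/(20.0) + 1/(-13.0) = -0.02692, so f = -37.1 cm.
Since f is negative, the thin lens is diverging.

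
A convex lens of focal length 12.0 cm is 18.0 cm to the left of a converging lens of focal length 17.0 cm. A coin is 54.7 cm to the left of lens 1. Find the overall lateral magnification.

Lens 1: 1/d_i1 = 1/(12.0) − 1/(54.7) = 0.06505, so d_i1 = 15.37 cm; m₁ = −d_i1/d_o1 = -0.2810.
d_o2 = 18.0 − (15.37) = 2.630 cm.
Lens 2: 1/d_i2 = 1/(17.0) − 1/(2.630) = -0.3214, so d_i2 = -3.111 cm; m₂ = −d_i2/d_o2 = +1.183.
m = m₁·m₂ = (-0.2810)(+1.183) = -0.332.

m = -0.332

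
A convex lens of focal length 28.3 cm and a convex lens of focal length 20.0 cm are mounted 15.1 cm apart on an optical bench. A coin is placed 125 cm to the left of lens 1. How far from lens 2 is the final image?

Lens 1: 1/d_i1 = 1/f₁ − 1/d_o1 = 1/(28.3) − 1/(125) = 0.02734, so d_i1 = 36.58 cm.
The intermediate image is 36.58 cm to the right of lens 1, which lies 21.48 cm to the right of lens 2 — a virtual object — so d_o2 = −21.48 cm.
Lens 2: 1/d_i2 = 1/f₂ − 1/d_o2 = 1/(20.0) − 1/(-21.48) = 0.09655, so d_i2 = 10.4 cm.
The final image is real, 10.4 cm to the right of lens 2 (overall magnification ≈ -0.14).

10.4 cm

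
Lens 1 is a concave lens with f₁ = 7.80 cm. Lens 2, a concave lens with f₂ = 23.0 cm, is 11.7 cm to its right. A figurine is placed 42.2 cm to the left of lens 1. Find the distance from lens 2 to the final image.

10.2 cm

Lens 1 is diverging, so f₁ = −7.80 cm.
Lens 1: 1/d_i1 = 1/f₁ − 1/d_o1 = 1/(-7.80) − 1/(42.2) = -0.1519, so d_i1 = -6.583 cm.
The intermediate image is 6.583 cm to the left of lens 1 (virtual), which is 11.7 − (-6.583) = 18.28 cm to the left of lens 2, so d_o2 = +18.28 cm.
Lens 2 is diverging, so f₂ = −23.0 cm.
Lens 2: 1/d_i2 = 1/f₂ − 1/d_o2 = 1/(-23.0) − 1/(18.28) = -0.09818, so d_i2 = -10.2 cm.
The final image is virtual, 10.2 cm to the left of lens 2 (overall magnification ≈ 0.087).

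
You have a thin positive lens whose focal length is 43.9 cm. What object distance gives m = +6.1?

m = −d_i/d_o ⇒ d_i = −m·d_o.
1/f = 1/d_o + 1/d_i = 1/d_o − 1/(m·d_o) = (1 − 1/m)/d_o, so d_o = f(1 − 1/m) = (43.90)(1 − 1/(+6.1)) = 36.7 cm.

36.7 cm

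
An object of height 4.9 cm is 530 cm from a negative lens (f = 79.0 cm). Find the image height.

0.636 cm

For a negative lens, f = -79.0 cm.
1/d_i = 1/f − 1/d_o = 1/(-79.00) − 1/(530) = -0.01455, so d_i = -68.75 cm.
m = −d_i/d_o = +0.1297.
|h_i| = |m|·h_o = 0.1297 × 4.9 = 0.636 cm. The image is virtual, upright and reduced, on the same side as the object.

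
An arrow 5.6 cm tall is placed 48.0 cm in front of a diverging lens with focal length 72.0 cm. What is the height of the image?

For a diverging lens, f = -72.0 cm.
1/d_i = 1/f − 1/d_o = 1/(-72.00) − 1/(48.0) = -0.03472, so d_i = -28.80 cm.
m = −d_i/d_o = +0.6000.
|h_i| = |m|·h_o = 0.6000 × 5.6 = 3.36 cm. The image is virtual, upright and reduced, on the same side as the object.

3.36 cm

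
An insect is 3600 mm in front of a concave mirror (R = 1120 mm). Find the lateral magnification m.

f = R/2 = 1120/2 = 560.0 mm.
1/d_i = 1/f − 1/d_o = 1/(560.0) − 1/(3600) = 0.001508, so d_i = 663.2 mm.
m = −d_i/d_o = −(663.2)/(3600) = -0.184.
The image is real, inverted and reduced, in front of the mirror.

m = -0.184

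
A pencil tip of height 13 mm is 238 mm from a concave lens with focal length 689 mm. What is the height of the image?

9.66 mm

For a concave lens, f = -689 mm.
1/d_i = 1/f − 1/d_o = 1/(-689.0) − 1/(238) = -0.005653, so d_i = -176.9 mm.
m = −d_i/d_o = +0.7433.
|h_i| = |m|·h_o = 0.7433 × 13 = 9.66 mm. The image is virtual, upright and reduced, on the same side as the object.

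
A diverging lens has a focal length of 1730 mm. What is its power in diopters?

For a diverging lens, f = −1730 mm.
f = -173 cm = -1.73 m.
P = 1/f = 1/(-1.73 m) = -0.578 D.

P = -0.578 D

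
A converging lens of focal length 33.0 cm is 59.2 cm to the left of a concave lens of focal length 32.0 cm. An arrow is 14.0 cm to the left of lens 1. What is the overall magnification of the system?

Lens 1: 1/d_i1 = 1/(33.0) − 1/(14.0) = -0.04113, so d_i1 = -24.32 cm; m₁ = −d_i1/d_o1 = +1.737.
d_o2 = 59.2 − (-24.32) = 83.52 cm.
f₂ = −32.0 cm (diverging).
Lens 2: 1/d_i2 = 1/(-32.0) − 1/(83.52) = -0.04322, so d_i2 = -23.14 cm; m₂ = −d_i2/d_o2 = +0.2770.
m = m₁·m₂ = (+1.737)(+0.2770) = +0.481.

m = +0.481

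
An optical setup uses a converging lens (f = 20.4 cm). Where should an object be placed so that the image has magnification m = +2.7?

m = −d_i/d_o ⇒ d_i = −m·d_o.
1/f = 1/d_o + 1/d_i = 1/d_o − 1/(m·d_o) = (1 − 1/m)/d_o, so d_o = f(1 − 1/m) = (20.40)(1 − 1/(+2.7)) = 12.8 cm.

12.8 cm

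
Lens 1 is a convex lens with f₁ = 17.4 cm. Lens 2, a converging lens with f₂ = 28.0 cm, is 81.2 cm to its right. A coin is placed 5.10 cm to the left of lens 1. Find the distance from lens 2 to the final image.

41.0 cm

Lens 1: 1/d_i1 = 1/f₁ − 1/d_o1 = 1/(17.4) − 1/(5.10) = -0.1386, so d_i1 = -7.215 cm.
The intermediate image is 7.215 cm to the left of lens 1 (virtual), which is 81.2 − (-7.215) = 88.42 cm to the left of lens 2, so d_o2 = +88.42 cm.
Lens 2: 1/d_i2 = 1/f₂ − 1/d_o2 = 1/(28.0) − 1/(88.42) = 0.02440, so d_i2 = 41.0 cm.
The final image is real, 41.0 cm to the right of lens 2 (overall magnification ≈ -0.66).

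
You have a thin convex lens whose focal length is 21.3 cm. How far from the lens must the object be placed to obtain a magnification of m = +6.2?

m = −d_i/d_o ⇒ d_i = −m·d_o.
1/f = 1/d_o + 1/d_i = 1/d_o − 1/(m·d_o) = (1 − 1/m)/d_o, so d_o = f(1 − 1/m) = (21.30)(1 − 1/(+6.2)) = 17.9 cm.

17.9 cm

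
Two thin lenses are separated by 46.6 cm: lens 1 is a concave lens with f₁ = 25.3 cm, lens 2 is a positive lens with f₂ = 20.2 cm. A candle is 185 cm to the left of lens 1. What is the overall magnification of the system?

f₁ = −25.3 cm (diverging).
Lens 1: 1/d_i1 = 1/(-25.3) − 1/(185) = -0.04493, so d_i1 = -22.26 cm; m₁ = −d_i1/d_o1 = +0.1203.
d_o2 = 46.6 − (-22.26) = 68.86 cm.
Lens 2: 1/d_i2 = 1/(20.2) − 1/(68.86) = 0.03498, so d_i2 = 28.59 cm; m₂ = −d_i2/d_o2 = -0.4151.
m = m₁·m₂ = (+0.1203)(-0.4151) = -0.0499.

m = -0.0499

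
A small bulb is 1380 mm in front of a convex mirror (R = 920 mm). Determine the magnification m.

f = R/2 = 920/2 = 460.0 mm; for a convex mirror, f = -460.0 mm.
1/d_i = 1/f − 1/d_o = 1/(-460.0) − 1/(1380) = -0.002899, so d_i = -345.0 mm.
m = −d_i/d_o = −(-345.0)/(1380) = +0.250.
The image is virtual, upright and reduced, behind the mirror.

m = +0.250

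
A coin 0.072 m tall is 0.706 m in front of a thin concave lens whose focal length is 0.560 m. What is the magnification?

m = +0.442

For a concave lens, f = -0.560 m.
1/d_i = 1/f − 1/d_o = 1/(-0.5600) − 1/(0.706) = -3.202, so d_i = -0.3123 m.
m = −d_i/d_o = −(-0.3123)/(0.706) = +0.442.
The image is virtual, upright and reduced, on the same side as the object.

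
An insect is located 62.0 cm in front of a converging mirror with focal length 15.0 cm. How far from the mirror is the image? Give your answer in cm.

Mirror equation: 1/v = 1/f − 1/u = 1/(15.00) − 1/(62.0) = 0.06667 − 0.01613 = 0.05054, so v = 19.8 cm.
The image is real, inverted and reduced, in front of the mirror.

19.8 cm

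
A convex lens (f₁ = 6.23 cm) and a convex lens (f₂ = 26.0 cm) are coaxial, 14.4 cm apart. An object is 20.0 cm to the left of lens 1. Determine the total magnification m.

Lens 1: 1/d_i1 = 1/(6.23) − 1/(20.0) = 0.1105, so d_i1 = 9.049 cm; m₁ = −d_i1/d_o1 = -0.4524.
d_o2 = 14.4 − (9.049) = 5.351 cm.
Lens 2: 1/d_i2 = 1/(26.0) − 1/(5.351) = -0.1484, so d_i2 = -6.738 cm; m₂ = −d_i2/d_o2 = +1.259.
m = m₁·m₂ = (-0.4524)(+1.259) = -0.570.

m = -0.570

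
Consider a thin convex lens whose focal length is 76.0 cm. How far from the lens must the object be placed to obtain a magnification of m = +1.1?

6.91 cm

m = −d_i/d_o ⇒ d_i = −m·d_o.
1/f = 1/d_o + 1/d_i = 1/d_o − 1/(m·d_o) = (1 − 1/m)/d_o, so d_o = f(1 − 1/m) = (76.00)(1 − 1/(+1.1)) = 6.91 cm.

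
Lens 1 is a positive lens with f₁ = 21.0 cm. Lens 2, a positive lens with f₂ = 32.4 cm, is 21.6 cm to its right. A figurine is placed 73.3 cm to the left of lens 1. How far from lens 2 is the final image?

Lens 1: 1/d_i1 = 1/f₁ − 1/d_o1 = 1/(21.0) − 1/(73.3) = 0.03398, so d_i1 = 29.43 cm.
The intermediate image is 29.43 cm to the right of lens 1, which lies 7.830 cm to the right of lens 2 — a virtual object — so d_o2 = −7.830 cm.
Lens 2: 1/d_i2 = 1/f₂ − 1/d_o2 = 1/(32.4) − 1/(-7.830) = 0.1586, so d_i2 = 6.31 cm.
The final image is real, 6.31 cm to the right of lens 2 (overall magnification ≈ -0.32).

6.31 cm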